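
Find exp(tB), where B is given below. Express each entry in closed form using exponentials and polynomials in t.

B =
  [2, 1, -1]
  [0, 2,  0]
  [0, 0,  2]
e^{tB} =
  [exp(2*t), t*exp(2*t), -t*exp(2*t)]
  [0, exp(2*t), 0]
  [0, 0, exp(2*t)]

Strategy: write B = P · J · P⁻¹ where J is a Jordan canonical form, so e^{tB} = P · e^{tJ} · P⁻¹, and e^{tJ} can be computed block-by-block.

B has Jordan form
J =
  [2, 1, 0]
  [0, 2, 0]
  [0, 0, 2]
(up to reordering of blocks).

Per-block formulas:
  For a 2×2 Jordan block J_2(2): exp(t · J_2(2)) = e^(2t)·(I + t·N), where N is the 2×2 nilpotent shift.
  For a 1×1 block at λ = 2: exp(t · [2]) = [e^(2t)].

After assembling e^{tJ} and conjugating by P, we get:

e^{tB} =
  [exp(2*t), t*exp(2*t), -t*exp(2*t)]
  [0, exp(2*t), 0]
  [0, 0, exp(2*t)]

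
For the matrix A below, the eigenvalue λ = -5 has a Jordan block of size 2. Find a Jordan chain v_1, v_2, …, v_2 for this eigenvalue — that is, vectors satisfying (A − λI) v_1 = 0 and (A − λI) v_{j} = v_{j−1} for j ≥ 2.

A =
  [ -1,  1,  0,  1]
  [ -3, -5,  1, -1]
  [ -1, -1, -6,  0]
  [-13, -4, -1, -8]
A Jordan chain for λ = -5 of length 2:
v_1 = (4, -3, -1, -13)ᵀ
v_2 = (1, 0, 0, 0)ᵀ

Let N = A − (-5)·I. We want v_2 with N^2 v_2 = 0 but N^1 v_2 ≠ 0; then v_{j-1} := N · v_j for j = 2, …, 2.

Pick v_2 = (1, 0, 0, 0)ᵀ.
Then v_1 = N · v_2 = (4, -3, -1, -13)ᵀ.

Sanity check: (A − (-5)·I) v_1 = (0, 0, 0, 0)ᵀ = 0. ✓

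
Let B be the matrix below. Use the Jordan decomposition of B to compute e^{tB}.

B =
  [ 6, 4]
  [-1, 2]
e^{tB} =
  [2*t*exp(4*t) + exp(4*t), 4*t*exp(4*t)]
  [-t*exp(4*t), -2*t*exp(4*t) + exp(4*t)]

Strategy: write B = P · J · P⁻¹ where J is a Jordan canonical form, so e^{tB} = P · e^{tJ} · P⁻¹, and e^{tJ} can be computed block-by-block.

B has Jordan form
J =
  [4, 1]
  [0, 4]
(up to reordering of blocks).

Per-block formulas:
  For a 2×2 Jordan block J_2(4): exp(t · J_2(4)) = e^(4t)·(I + t·N), where N is the 2×2 nilpotent shift.

After assembling e^{tJ} and conjugating by P, we get:

e^{tB} =
  [2*t*exp(4*t) + exp(4*t), 4*t*exp(4*t)]
  [-t*exp(4*t), -2*t*exp(4*t) + exp(4*t)]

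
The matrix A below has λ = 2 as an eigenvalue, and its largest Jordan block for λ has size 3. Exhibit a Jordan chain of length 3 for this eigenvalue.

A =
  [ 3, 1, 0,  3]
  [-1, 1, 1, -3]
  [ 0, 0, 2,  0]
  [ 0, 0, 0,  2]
A Jordan chain for λ = 2 of length 3:
v_1 = (1, -1, 0, 0)ᵀ
v_2 = (0, 1, 0, 0)ᵀ
v_3 = (0, 0, 1, 0)ᵀ

Let N = A − (2)·I. We want v_3 with N^3 v_3 = 0 but N^2 v_3 ≠ 0; then v_{j-1} := N · v_j for j = 3, …, 2.

Pick v_3 = (0, 0, 1, 0)ᵀ.
Then v_2 = N · v_3 = (0, 1, 0, 0)ᵀ.
Then v_1 = N · v_2 = (1, -1, 0, 0)ᵀ.

Sanity check: (A − (2)·I) v_1 = (0, 0, 0, 0)ᵀ = 0. ✓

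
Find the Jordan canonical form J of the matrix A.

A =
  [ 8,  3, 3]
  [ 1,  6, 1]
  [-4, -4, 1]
J_2(5) ⊕ J_1(5)

The characteristic polynomial is
  det(x·I − A) = x^3 - 15*x^2 + 75*x - 125 = (x - 5)^3

Eigenvalues and multiplicities (the geometric multiplicity of λ is n − rank(A − λI), which equals the number of Jordan blocks for λ):
  λ = 5: algebraic multiplicity = 3, geometric multiplicity = 2

Determining the block sizes for each eigenvalue:
  λ = 5: 2 blocks summing to 3 forces exactly one block of size 2 and the rest size 1 → block sizes [2, 1]

Assembling the blocks gives a Jordan form
J =
  [5, 1, 0]
  [0, 5, 0]
  [0, 0, 5]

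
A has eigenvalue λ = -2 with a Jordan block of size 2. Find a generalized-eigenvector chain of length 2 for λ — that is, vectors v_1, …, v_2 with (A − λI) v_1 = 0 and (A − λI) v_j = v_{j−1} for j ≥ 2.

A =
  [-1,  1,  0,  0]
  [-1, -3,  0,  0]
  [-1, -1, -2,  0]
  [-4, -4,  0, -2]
A Jordan chain for λ = -2 of length 2:
v_1 = (1, -1, -1, -4)ᵀ
v_2 = (1, 0, 0, 0)ᵀ

Let N = A − (-2)·I. We want v_2 with N^2 v_2 = 0 but N^1 v_2 ≠ 0; then v_{j-1} := N · v_j for j = 2, …, 2.

Pick v_2 = (1, 0, 0, 0)ᵀ.
Then v_1 = N · v_2 = (1, -1, -1, -4)ᵀ.

Sanity check: (A − (-2)·I) v_1 = (0, 0, 0, 0)ᵀ = 0. ✓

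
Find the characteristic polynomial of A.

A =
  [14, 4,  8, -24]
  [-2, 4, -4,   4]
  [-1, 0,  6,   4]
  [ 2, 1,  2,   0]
x^4 - 24*x^3 + 216*x^2 - 864*x + 1296

Expanding det(x·I − A) (e.g. by cofactor expansion or by noting that A is similar to its Jordan form J, which has the same characteristic polynomial as A) gives
  χ_A(x) = x^4 - 24*x^3 + 216*x^2 - 864*x + 1296
which factors as (x - 6)^4. The eigenvalues (with algebraic multiplicities) are λ = 6 with multiplicity 4.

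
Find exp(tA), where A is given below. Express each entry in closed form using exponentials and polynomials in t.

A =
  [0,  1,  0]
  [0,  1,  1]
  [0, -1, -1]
e^{tA} =
  [1, t^2/2 + t, t^2/2]
  [0, t + 1, t]
  [0, -t, 1 - t]

Strategy: write A = P · J · P⁻¹ where J is a Jordan canonical form, so e^{tA} = P · e^{tJ} · P⁻¹, and e^{tJ} can be computed block-by-block.

A has Jordan form
J =
  [0, 1, 0]
  [0, 0, 1]
  [0, 0, 0]
(up to reordering of blocks).

Per-block formulas:
  For a 3×3 Jordan block J_3(0): exp(t · J_3(0)) = e^(0t)·(I + t·N + (t^2/2)·N^2), where N is the 3×3 nilpotent shift.

After assembling e^{tJ} and conjugating by P, we get:

e^{tA} =
  [1, t^2/2 + t, t^2/2]
  [0, t + 1, t]
  [0, -t, 1 - t]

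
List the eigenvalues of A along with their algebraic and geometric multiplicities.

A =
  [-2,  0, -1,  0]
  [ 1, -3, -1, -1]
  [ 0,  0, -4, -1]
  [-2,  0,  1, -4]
λ = -4: alg = 1, geom = 1; λ = -3: alg = 3, geom = 1

Step 1 — factor the characteristic polynomial to read off the algebraic multiplicities:
  χ_A(x) = (x + 3)^3*(x + 4)

Step 2 — compute geometric multiplicities via the rank-nullity identity g(λ) = n − rank(A − λI):
  rank(A − (-4)·I) = 3, so dim ker(A − (-4)·I) = n − 3 = 1
  rank(A − (-3)·I) = 3, so dim ker(A − (-3)·I) = n − 3 = 1

Summary:
  λ = -4: algebraic multiplicity = 1, geometric multiplicity = 1
  λ = -3: algebraic multiplicity = 3, geometric multiplicity = 1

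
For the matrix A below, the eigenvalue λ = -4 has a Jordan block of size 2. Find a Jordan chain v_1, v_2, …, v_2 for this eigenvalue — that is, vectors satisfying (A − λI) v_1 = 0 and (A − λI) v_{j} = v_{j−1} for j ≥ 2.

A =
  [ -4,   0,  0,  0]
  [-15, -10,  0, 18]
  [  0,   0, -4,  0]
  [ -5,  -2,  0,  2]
A Jordan chain for λ = -4 of length 2:
v_1 = (0, -15, 0, -5)ᵀ
v_2 = (1, 0, 0, 0)ᵀ

Let N = A − (-4)·I. We want v_2 with N^2 v_2 = 0 but N^1 v_2 ≠ 0; then v_{j-1} := N · v_j for j = 2, …, 2.

Pick v_2 = (1, 0, 0, 0)ᵀ.
Then v_1 = N · v_2 = (0, -15, 0, -5)ᵀ.

Sanity check: (A − (-4)·I) v_1 = (0, 0, 0, 0)ᵀ = 0. ✓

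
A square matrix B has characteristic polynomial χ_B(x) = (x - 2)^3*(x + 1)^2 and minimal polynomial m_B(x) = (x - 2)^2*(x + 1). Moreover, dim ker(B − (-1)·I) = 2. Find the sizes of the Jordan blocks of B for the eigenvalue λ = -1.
Block sizes for λ = -1: [1, 1]

Step 1 — from the characteristic polynomial, algebraic multiplicity of λ = -1 is 2. From dim ker(B − (-1)·I) = 2, there are exactly 2 Jordan blocks for λ = -1.
Step 2 — from the minimal polynomial, the factor (x + 1) tells us the largest block for λ = -1 has size 1.
Step 3 — with total size 2, 2 blocks, and largest block 1, the block sizes (in nonincreasing order) are [1, 1].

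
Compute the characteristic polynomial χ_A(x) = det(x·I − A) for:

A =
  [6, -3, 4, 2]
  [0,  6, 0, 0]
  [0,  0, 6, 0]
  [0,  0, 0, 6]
x^4 - 24*x^3 + 216*x^2 - 864*x + 1296

Expanding det(x·I − A) (e.g. by cofactor expansion or by noting that A is similar to its Jordan form J, which has the same characteristic polynomial as A) gives
  χ_A(x) = x^4 - 24*x^3 + 216*x^2 - 864*x + 1296
which factors as (x - 6)^4. The eigenvalues (with algebraic multiplicities) are λ = 6 with multiplicity 4.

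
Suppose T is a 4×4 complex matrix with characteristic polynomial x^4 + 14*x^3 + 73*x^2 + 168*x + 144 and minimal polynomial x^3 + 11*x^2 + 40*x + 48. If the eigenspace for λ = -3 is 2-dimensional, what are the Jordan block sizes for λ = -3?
Block sizes for λ = -3: [1, 1]

Step 1 — from the characteristic polynomial, algebraic multiplicity of λ = -3 is 2. From dim ker(T − (-3)·I) = 2, there are exactly 2 Jordan blocks for λ = -3.
Step 2 — from the minimal polynomial, the factor (x + 3) tells us the largest block for λ = -3 has size 1.
Step 3 — with total size 2, 2 blocks, and largest block 1, the block sizes (in nonincreasing order) are [1, 1].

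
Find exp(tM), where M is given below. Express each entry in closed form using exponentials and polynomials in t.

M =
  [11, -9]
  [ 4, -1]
e^{tM} =
  [6*t*exp(5*t) + exp(5*t), -9*t*exp(5*t)]
  [4*t*exp(5*t), -6*t*exp(5*t) + exp(5*t)]

Strategy: write M = P · J · P⁻¹ where J is a Jordan canonical form, so e^{tM} = P · e^{tJ} · P⁻¹, and e^{tJ} can be computed block-by-block.

M has Jordan form
J =
  [5, 1]
  [0, 5]
(up to reordering of blocks).

Per-block formulas:
  For a 2×2 Jordan block J_2(5): exp(t · J_2(5)) = e^(5t)·(I + t·N), where N is the 2×2 nilpotent shift.

After assembling e^{tJ} and conjugating by P, we get:

e^{tM} =
  [6*t*exp(5*t) + exp(5*t), -9*t*exp(5*t)]
  [4*t*exp(5*t), -6*t*exp(5*t) + exp(5*t)]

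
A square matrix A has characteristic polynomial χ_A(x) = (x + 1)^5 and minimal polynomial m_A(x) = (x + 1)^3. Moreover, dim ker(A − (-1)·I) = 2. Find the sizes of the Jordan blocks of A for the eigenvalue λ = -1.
Block sizes for λ = -1: [3, 2]

Step 1 — from the characteristic polynomial, algebraic multiplicity of λ = -1 is 5. From dim ker(A − (-1)·I) = 2, there are exactly 2 Jordan blocks for λ = -1.
Step 2 — from the minimal polynomial, the factor (x + 1)^3 tells us the largest block for λ = -1 has size 3.
Step 3 — with total size 5, 2 blocks, and largest block 3, the block sizes (in nonincreasing order) are [3, 2].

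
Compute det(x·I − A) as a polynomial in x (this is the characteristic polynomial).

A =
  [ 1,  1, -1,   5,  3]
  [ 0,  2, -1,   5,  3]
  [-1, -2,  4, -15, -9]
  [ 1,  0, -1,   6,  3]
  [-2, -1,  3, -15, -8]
x^5 - 5*x^4 + 10*x^3 - 10*x^2 + 5*x - 1

Expanding det(x·I − A) (e.g. by cofactor expansion or by noting that A is similar to its Jordan form J, which has the same characteristic polynomial as A) gives
  χ_A(x) = x^5 - 5*x^4 + 10*x^3 - 10*x^2 + 5*x - 1
which factors as (x - 1)^5. The eigenvalues (with algebraic multiplicities) are λ = 1 with multiplicity 5.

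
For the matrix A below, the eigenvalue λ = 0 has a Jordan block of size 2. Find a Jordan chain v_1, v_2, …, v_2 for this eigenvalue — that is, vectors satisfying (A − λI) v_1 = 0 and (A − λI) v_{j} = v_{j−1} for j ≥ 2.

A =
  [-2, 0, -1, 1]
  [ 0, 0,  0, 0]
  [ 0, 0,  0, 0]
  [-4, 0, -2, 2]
A Jordan chain for λ = 0 of length 2:
v_1 = (-2, 0, 0, -4)ᵀ
v_2 = (1, 0, 0, 0)ᵀ

Let N = A − (0)·I. We want v_2 with N^2 v_2 = 0 but N^1 v_2 ≠ 0; then v_{j-1} := N · v_j for j = 2, …, 2.

Pick v_2 = (1, 0, 0, 0)ᵀ.
Then v_1 = N · v_2 = (-2, 0, 0, -4)ᵀ.

Sanity check: (A − (0)·I) v_1 = (0, 0, 0, 0)ᵀ = 0. ✓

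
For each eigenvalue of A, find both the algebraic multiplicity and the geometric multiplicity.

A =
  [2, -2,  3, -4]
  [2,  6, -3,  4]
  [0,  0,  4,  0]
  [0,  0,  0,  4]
λ = 4: alg = 4, geom = 3

Step 1 — factor the characteristic polynomial to read off the algebraic multiplicities:
  χ_A(x) = (x - 4)^4

Step 2 — compute geometric multiplicities via the rank-nullity identity g(λ) = n − rank(A − λI):
  rank(A − (4)·I) = 1, so dim ker(A − (4)·I) = n − 1 = 3

Summary:
  λ = 4: algebraic multiplicity = 4, geometric multiplicity = 3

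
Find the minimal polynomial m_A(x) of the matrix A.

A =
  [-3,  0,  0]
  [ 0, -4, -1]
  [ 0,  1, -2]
x^2 + 6*x + 9

The characteristic polynomial is χ_A(x) = (x + 3)^3, so the eigenvalues are known. The minimal polynomial is
  m_A(x) = Π_λ (x − λ)^{k_λ}
where k_λ is the size of the *largest* Jordan block for λ (equivalently, the smallest k with (A − λI)^k v = 0 for every generalised eigenvector v of λ).

  λ = -3: largest Jordan block has size 2, contributing (x + 3)^2

So m_A(x) = (x + 3)^2 = x^2 + 6*x + 9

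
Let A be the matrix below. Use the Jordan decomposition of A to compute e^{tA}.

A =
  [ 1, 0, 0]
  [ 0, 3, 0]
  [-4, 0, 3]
e^{tA} =
  [exp(t), 0, 0]
  [0, exp(3*t), 0]
  [-2*exp(3*t) + 2*exp(t), 0, exp(3*t)]

Strategy: write A = P · J · P⁻¹ where J is a Jordan canonical form, so e^{tA} = P · e^{tJ} · P⁻¹, and e^{tJ} can be computed block-by-block.

A has Jordan form
J =
  [1, 0, 0]
  [0, 3, 0]
  [0, 0, 3]
(up to reordering of blocks).

Per-block formulas:
  For a 1×1 block at λ = 3: exp(t · [3]) = [e^(3t)].
  For a 1×1 block at λ = 1: exp(t · [1]) = [e^(1t)].

After assembling e^{tJ} and conjugating by P, we get:

e^{tA} =
  [exp(t), 0, 0]
  [0, exp(3*t), 0]
  [-2*exp(3*t) + 2*exp(t), 0, exp(3*t)]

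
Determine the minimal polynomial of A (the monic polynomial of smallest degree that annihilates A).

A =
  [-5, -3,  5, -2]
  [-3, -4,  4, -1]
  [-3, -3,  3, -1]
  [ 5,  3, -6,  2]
x^3 + 3*x^2 + 3*x + 1

The characteristic polynomial is χ_A(x) = (x + 1)^4, so the eigenvalues are known. The minimal polynomial is
  m_A(x) = Π_λ (x − λ)^{k_λ}
where k_λ is the size of the *largest* Jordan block for λ (equivalently, the smallest k with (A − λI)^k v = 0 for every generalised eigenvector v of λ).

  λ = -1: largest Jordan block has size 3, contributing (x + 1)^3

So m_A(x) = (x + 1)^3 = x^3 + 3*x^2 + 3*x + 1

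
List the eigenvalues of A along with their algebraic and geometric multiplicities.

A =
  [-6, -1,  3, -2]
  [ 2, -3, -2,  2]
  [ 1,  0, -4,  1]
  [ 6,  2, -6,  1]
λ = -3: alg = 4, geom = 2

Step 1 — factor the characteristic polynomial to read off the algebraic multiplicities:
  χ_A(x) = (x + 3)^4

Step 2 — compute geometric multiplicities via the rank-nullity identity g(λ) = n − rank(A − λI):
  rank(A − (-3)·I) = 2, so dim ker(A − (-3)·I) = n − 2 = 2

Summary:
  λ = -3: algebraic multiplicity = 4, geometric multiplicity = 2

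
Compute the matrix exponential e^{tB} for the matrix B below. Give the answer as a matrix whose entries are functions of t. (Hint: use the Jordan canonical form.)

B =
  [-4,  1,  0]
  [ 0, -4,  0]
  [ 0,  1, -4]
e^{tB} =
  [exp(-4*t), t*exp(-4*t), 0]
  [0, exp(-4*t), 0]
  [0, t*exp(-4*t), exp(-4*t)]

Strategy: write B = P · J · P⁻¹ where J is a Jordan canonical form, so e^{tB} = P · e^{tJ} · P⁻¹, and e^{tJ} can be computed block-by-block.

B has Jordan form
J =
  [-4,  1,  0]
  [ 0, -4,  0]
  [ 0,  0, -4]
(up to reordering of blocks).

Per-block formulas:
  For a 2×2 Jordan block J_2(-4): exp(t · J_2(-4)) = e^(-4t)·(I + t·N), where N is the 2×2 nilpotent shift.
  For a 1×1 block at λ = -4: exp(t · [-4]) = [e^(-4t)].

After assembling e^{tJ} and conjugating by P, we get:

e^{tB} =
  [exp(-4*t), t*exp(-4*t), 0]
  [0, exp(-4*t), 0]
  [0, t*exp(-4*t), exp(-4*t)]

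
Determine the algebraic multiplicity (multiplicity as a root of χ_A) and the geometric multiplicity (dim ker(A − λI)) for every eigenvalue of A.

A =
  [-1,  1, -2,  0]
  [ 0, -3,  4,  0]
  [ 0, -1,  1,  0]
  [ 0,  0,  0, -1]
λ = -1: alg = 4, geom = 3

Step 1 — factor the characteristic polynomial to read off the algebraic multiplicities:
  χ_A(x) = (x + 1)^4

Step 2 — compute geometric multiplicities via the rank-nullity identity g(λ) = n − rank(A − λI):
  rank(A − (-1)·I) = 1, so dim ker(A − (-1)·I) = n − 1 = 3

Summary:
  λ = -1: algebraic multiplicity = 4, geometric multiplicity = 3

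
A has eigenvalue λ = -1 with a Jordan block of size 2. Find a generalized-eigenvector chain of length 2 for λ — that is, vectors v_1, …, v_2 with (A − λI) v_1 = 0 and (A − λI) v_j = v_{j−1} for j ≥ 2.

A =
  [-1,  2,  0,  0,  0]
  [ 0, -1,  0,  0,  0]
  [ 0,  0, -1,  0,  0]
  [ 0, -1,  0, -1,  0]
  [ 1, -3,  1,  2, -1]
A Jordan chain for λ = -1 of length 2:
v_1 = (0, 0, 0, 0, 1)ᵀ
v_2 = (1, 0, 0, 0, 0)ᵀ

Let N = A − (-1)·I. We want v_2 with N^2 v_2 = 0 but N^1 v_2 ≠ 0; then v_{j-1} := N · v_j for j = 2, …, 2.

Pick v_2 = (1, 0, 0, 0, 0)ᵀ.
Then v_1 = N · v_2 = (0, 0, 0, 0, 1)ᵀ.

Sanity check: (A − (-1)·I) v_1 = (0, 0, 0, 0, 0)ᵀ = 0. ✓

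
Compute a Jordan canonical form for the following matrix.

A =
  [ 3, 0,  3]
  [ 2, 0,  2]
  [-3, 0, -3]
J_2(0) ⊕ J_1(0)

The characteristic polynomial is
  det(x·I − A) = x^3

Eigenvalues and multiplicities (the geometric multiplicity of λ is n − rank(A − λI), which equals the number of Jordan blocks for λ):
  λ = 0: algebraic multiplicity = 3, geometric multiplicity = 2

Determining the block sizes for each eigenvalue:
  λ = 0: 2 blocks summing to 3 forces exactly one block of size 2 and the rest size 1 → block sizes [2, 1]

Assembling the blocks gives a Jordan form
J =
  [0, 1, 0]
  [0, 0, 0]
  [0, 0, 0]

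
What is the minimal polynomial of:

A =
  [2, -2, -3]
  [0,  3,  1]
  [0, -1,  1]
x^3 - 6*x^2 + 12*x - 8

The characteristic polynomial is χ_A(x) = (x - 2)^3, so the eigenvalues are known. The minimal polynomial is
  m_A(x) = Π_λ (x − λ)^{k_λ}
where k_λ is the size of the *largest* Jordan block for λ (equivalently, the smallest k with (A − λI)^k v = 0 for every generalised eigenvector v of λ).

  λ = 2: largest Jordan block has size 3, contributing (x − 2)^3

So m_A(x) = (x - 2)^3 = x^3 - 6*x^2 + 12*x - 8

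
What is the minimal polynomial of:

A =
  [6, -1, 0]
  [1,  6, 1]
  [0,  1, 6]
x^3 - 18*x^2 + 108*x - 216

The characteristic polynomial is χ_A(x) = (x - 6)^3, so the eigenvalues are known. The minimal polynomial is
  m_A(x) = Π_λ (x − λ)^{k_λ}
where k_λ is the size of the *largest* Jordan block for λ (equivalently, the smallest k with (A − λI)^k v = 0 for every generalised eigenvector v of λ).

  λ = 6: largest Jordan block has size 3, contributing (x − 6)^3

So m_A(x) = (x - 6)^3 = x^3 - 18*x^2 + 108*x - 216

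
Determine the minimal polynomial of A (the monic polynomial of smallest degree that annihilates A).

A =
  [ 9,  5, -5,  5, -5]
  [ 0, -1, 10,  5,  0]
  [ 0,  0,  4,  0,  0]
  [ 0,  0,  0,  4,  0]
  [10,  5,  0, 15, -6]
x^2 - 3*x - 4

The characteristic polynomial is χ_A(x) = (x - 4)^3*(x + 1)^2, so the eigenvalues are known. The minimal polynomial is
  m_A(x) = Π_λ (x − λ)^{k_λ}
where k_λ is the size of the *largest* Jordan block for λ (equivalently, the smallest k with (A − λI)^k v = 0 for every generalised eigenvector v of λ).

  λ = -1: largest Jordan block has size 1, contributing (x + 1)
  λ = 4: largest Jordan block has size 1, contributing (x − 4)

So m_A(x) = (x - 4)*(x + 1) = x^2 - 3*x - 4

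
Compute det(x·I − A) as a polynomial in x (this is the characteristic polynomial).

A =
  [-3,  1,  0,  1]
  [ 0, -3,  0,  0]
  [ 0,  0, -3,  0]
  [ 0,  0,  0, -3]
x^4 + 12*x^3 + 54*x^2 + 108*x + 81

Expanding det(x·I − A) (e.g. by cofactor expansion or by noting that A is similar to its Jordan form J, which has the same characteristic polynomial as A) gives
  χ_A(x) = x^4 + 12*x^3 + 54*x^2 + 108*x + 81
which factors as (x + 3)^4. The eigenvalues (with algebraic multiplicities) are λ = -3 with multiplicity 4.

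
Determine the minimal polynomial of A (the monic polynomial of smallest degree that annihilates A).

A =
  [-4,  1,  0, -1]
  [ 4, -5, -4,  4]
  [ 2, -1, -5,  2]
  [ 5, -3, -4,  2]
x^2 + 6*x + 9

The characteristic polynomial is χ_A(x) = (x + 3)^4, so the eigenvalues are known. The minimal polynomial is
  m_A(x) = Π_λ (x − λ)^{k_λ}
where k_λ is the size of the *largest* Jordan block for λ (equivalently, the smallest k with (A − λI)^k v = 0 for every generalised eigenvector v of λ).

  λ = -3: largest Jordan block has size 2, contributing (x + 3)^2

So m_A(x) = (x + 3)^2 = x^2 + 6*x + 9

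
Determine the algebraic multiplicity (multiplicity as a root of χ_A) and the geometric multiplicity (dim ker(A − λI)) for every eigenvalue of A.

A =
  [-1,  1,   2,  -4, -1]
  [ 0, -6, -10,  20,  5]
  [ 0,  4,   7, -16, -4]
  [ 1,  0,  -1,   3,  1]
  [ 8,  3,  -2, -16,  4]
λ = -1: alg = 3, geom = 2; λ = 5: alg = 2, geom = 1

Step 1 — factor the characteristic polynomial to read off the algebraic multiplicities:
  χ_A(x) = (x - 5)^2*(x + 1)^3

Step 2 — compute geometric multiplicities via the rank-nullity identity g(λ) = n − rank(A − λI):
  rank(A − (-1)·I) = 3, so dim ker(A − (-1)·I) = n − 3 = 2
  rank(A − (5)·I) = 4, so dim ker(A − (5)·I) = n − 4 = 1

Summary:
  λ = -1: algebraic multiplicity = 3, geometric multiplicity = 2
  λ = 5: algebraic multiplicity = 2, geometric multiplicity = 1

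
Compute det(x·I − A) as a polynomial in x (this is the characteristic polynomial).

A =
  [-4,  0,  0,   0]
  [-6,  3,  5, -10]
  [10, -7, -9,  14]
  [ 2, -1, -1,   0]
x^4 + 10*x^3 + 36*x^2 + 56*x + 32

Expanding det(x·I − A) (e.g. by cofactor expansion or by noting that A is similar to its Jordan form J, which has the same characteristic polynomial as A) gives
  χ_A(x) = x^4 + 10*x^3 + 36*x^2 + 56*x + 32
which factors as (x + 2)^3*(x + 4). The eigenvalues (with algebraic multiplicities) are λ = -4 with multiplicity 1, λ = -2 with multiplicity 3.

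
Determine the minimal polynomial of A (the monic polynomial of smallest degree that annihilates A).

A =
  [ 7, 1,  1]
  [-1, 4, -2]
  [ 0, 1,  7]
x^3 - 18*x^2 + 108*x - 216

The characteristic polynomial is χ_A(x) = (x - 6)^3, so the eigenvalues are known. The minimal polynomial is
  m_A(x) = Π_λ (x − λ)^{k_λ}
where k_λ is the size of the *largest* Jordan block for λ (equivalently, the smallest k with (A − λI)^k v = 0 for every generalised eigenvector v of λ).

  λ = 6: largest Jordan block has size 3, contributing (x − 6)^3

So m_A(x) = (x - 6)^3 = x^3 - 18*x^2 + 108*x - 216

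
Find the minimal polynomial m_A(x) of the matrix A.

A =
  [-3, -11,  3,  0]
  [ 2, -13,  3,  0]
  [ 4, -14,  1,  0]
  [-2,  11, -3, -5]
x^3 + 15*x^2 + 75*x + 125

The characteristic polynomial is χ_A(x) = (x + 5)^4, so the eigenvalues are known. The minimal polynomial is
  m_A(x) = Π_λ (x − λ)^{k_λ}
where k_λ is the size of the *largest* Jordan block for λ (equivalently, the smallest k with (A − λI)^k v = 0 for every generalised eigenvector v of λ).

  λ = -5: largest Jordan block has size 3, contributing (x + 5)^3

So m_A(x) = (x + 5)^3 = x^3 + 15*x^2 + 75*x + 125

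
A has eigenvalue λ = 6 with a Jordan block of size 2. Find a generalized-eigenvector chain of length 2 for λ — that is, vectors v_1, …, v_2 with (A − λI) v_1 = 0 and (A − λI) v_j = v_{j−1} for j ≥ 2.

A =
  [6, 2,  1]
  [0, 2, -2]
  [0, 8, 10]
A Jordan chain for λ = 6 of length 2:
v_1 = (2, -4, 8)ᵀ
v_2 = (0, 1, 0)ᵀ

Let N = A − (6)·I. We want v_2 with N^2 v_2 = 0 but N^1 v_2 ≠ 0; then v_{j-1} := N · v_j for j = 2, …, 2.

Pick v_2 = (0, 1, 0)ᵀ.
Then v_1 = N · v_2 = (2, -4, 8)ᵀ.

Sanity check: (A − (6)·I) v_1 = (0, 0, 0)ᵀ = 0. ✓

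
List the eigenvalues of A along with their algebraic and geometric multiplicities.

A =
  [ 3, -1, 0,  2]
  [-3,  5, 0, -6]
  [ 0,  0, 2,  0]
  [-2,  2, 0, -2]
λ = 2: alg = 4, geom = 3

Step 1 — factor the characteristic polynomial to read off the algebraic multiplicities:
  χ_A(x) = (x - 2)^4

Step 2 — compute geometric multiplicities via the rank-nullity identity g(λ) = n − rank(A − λI):
  rank(A − (2)·I) = 1, so dim ker(A − (2)·I) = n − 1 = 3

Summary:
  λ = 2: algebraic multiplicity = 4, geometric multiplicity = 3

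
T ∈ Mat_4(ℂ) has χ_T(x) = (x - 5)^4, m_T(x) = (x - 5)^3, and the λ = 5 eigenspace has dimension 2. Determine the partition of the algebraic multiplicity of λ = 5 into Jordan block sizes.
Block sizes for λ = 5: [3, 1]

Step 1 — from the characteristic polynomial, algebraic multiplicity of λ = 5 is 4. From dim ker(T − (5)·I) = 2, there are exactly 2 Jordan blocks for λ = 5.
Step 2 — from the minimal polynomial, the factor (x − 5)^3 tells us the largest block for λ = 5 has size 3.
Step 3 — with total size 4, 2 blocks, and largest block 3, the block sizes (in nonincreasing order) are [3, 1].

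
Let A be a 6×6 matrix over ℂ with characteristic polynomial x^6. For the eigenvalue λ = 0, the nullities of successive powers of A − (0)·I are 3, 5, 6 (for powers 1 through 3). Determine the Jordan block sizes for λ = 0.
Block sizes for λ = 0: [3, 2, 1]

From the dimensions of kernels of powers, the number of Jordan blocks of size at least j is d_j − d_{j−1} where d_j = dim ker(N^j) (with d_0 = 0). Computing the differences gives [3, 2, 1].
The number of blocks of size exactly k is (#blocks of size ≥ k) − (#blocks of size ≥ k + 1), so the partition is: 1 block(s) of size 1, 1 block(s) of size 2, 1 block(s) of size 3.
In nonincreasing order the block sizes are [3, 2, 1].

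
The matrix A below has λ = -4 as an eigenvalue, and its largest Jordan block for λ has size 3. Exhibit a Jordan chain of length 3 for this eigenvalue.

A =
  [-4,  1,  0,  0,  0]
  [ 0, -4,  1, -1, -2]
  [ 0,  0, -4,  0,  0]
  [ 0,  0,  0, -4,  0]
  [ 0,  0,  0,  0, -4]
A Jordan chain for λ = -4 of length 3:
v_1 = (1, 0, 0, 0, 0)ᵀ
v_2 = (0, 1, 0, 0, 0)ᵀ
v_3 = (0, 0, 1, 0, 0)ᵀ

Let N = A − (-4)·I. We want v_3 with N^3 v_3 = 0 but N^2 v_3 ≠ 0; then v_{j-1} := N · v_j for j = 3, …, 2.

Pick v_3 = (0, 0, 1, 0, 0)ᵀ.
Then v_2 = N · v_3 = (0, 1, 0, 0, 0)ᵀ.
Then v_1 = N · v_2 = (1, 0, 0, 0, 0)ᵀ.

Sanity check: (A − (-4)·I) v_1 = (0, 0, 0, 0, 0)ᵀ = 0. ✓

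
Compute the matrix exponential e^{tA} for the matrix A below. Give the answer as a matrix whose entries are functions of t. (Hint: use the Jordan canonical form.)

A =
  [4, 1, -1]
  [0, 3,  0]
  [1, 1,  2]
e^{tA} =
  [t*exp(3*t) + exp(3*t), t*exp(3*t), -t*exp(3*t)]
  [0, exp(3*t), 0]
  [t*exp(3*t), t*exp(3*t), -t*exp(3*t) + exp(3*t)]

Strategy: write A = P · J · P⁻¹ where J is a Jordan canonical form, so e^{tA} = P · e^{tJ} · P⁻¹, and e^{tJ} can be computed block-by-block.

A has Jordan form
J =
  [3, 1, 0]
  [0, 3, 0]
  [0, 0, 3]
(up to reordering of blocks).

Per-block formulas:
  For a 1×1 block at λ = 3: exp(t · [3]) = [e^(3t)].
  For a 2×2 Jordan block J_2(3): exp(t · J_2(3)) = e^(3t)·(I + t·N), where N is the 2×2 nilpotent shift.

After assembling e^{tJ} and conjugating by P, we get:

e^{tA} =
  [t*exp(3*t) + exp(3*t), t*exp(3*t), -t*exp(3*t)]
  [0, exp(3*t), 0]
  [t*exp(3*t), t*exp(3*t), -t*exp(3*t) + exp(3*t)]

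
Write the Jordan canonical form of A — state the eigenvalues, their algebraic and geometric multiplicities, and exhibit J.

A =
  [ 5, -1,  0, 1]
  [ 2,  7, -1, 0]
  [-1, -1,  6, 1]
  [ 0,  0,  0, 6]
J_3(6) ⊕ J_1(6)

The characteristic polynomial is
  det(x·I − A) = x^4 - 24*x^3 + 216*x^2 - 864*x + 1296 = (x - 6)^4

Eigenvalues and multiplicities (the geometric multiplicity of λ is n − rank(A − λI), which equals the number of Jordan blocks for λ):
  λ = 6: algebraic multiplicity = 4, geometric multiplicity = 2

Determining the block sizes for each eigenvalue:
  λ = 6: with am = 4 and gm = 2, the partition is not yet determined (e.g. several partitions of 4 into 2 parts exist). Let N = A − (6)·I. Computing rank(N^1) = 2, rank(N^2) = 1, rank(N^3) = 0; the number of blocks of size ≥ j is rank(N^{j−1}) − rank(N^j), giving [2, 1, 1]. So we have 1 block(s) of size 3, 1 block(s) of size 1 → block sizes [3, 1]

Assembling the blocks gives a Jordan form
J =
  [6, 1, 0, 0]
  [0, 6, 1, 0]
  [0, 0, 6, 0]
  [0, 0, 0, 6]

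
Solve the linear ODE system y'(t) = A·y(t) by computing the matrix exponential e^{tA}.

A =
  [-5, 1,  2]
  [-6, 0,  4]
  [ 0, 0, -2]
e^{tA} =
  [-2*exp(-2*t) + 3*exp(-3*t), exp(-2*t) - exp(-3*t), 2*exp(-2*t) - 2*exp(-3*t)]
  [-6*exp(-2*t) + 6*exp(-3*t), 3*exp(-2*t) - 2*exp(-3*t), 4*exp(-2*t) - 4*exp(-3*t)]
  [0, 0, exp(-2*t)]

Strategy: write A = P · J · P⁻¹ where J is a Jordan canonical form, so e^{tA} = P · e^{tJ} · P⁻¹, and e^{tJ} can be computed block-by-block.

A has Jordan form
J =
  [-3,  0,  0]
  [ 0, -2,  0]
  [ 0,  0, -2]
(up to reordering of blocks).

Per-block formulas:
  For a 1×1 block at λ = -2: exp(t · [-2]) = [e^(-2t)].
  For a 1×1 block at λ = -3: exp(t · [-3]) = [e^(-3t)].

After assembling e^{tJ} and conjugating by P, we get:

e^{tA} =
  [-2*exp(-2*t) + 3*exp(-3*t), exp(-2*t) - exp(-3*t), 2*exp(-2*t) - 2*exp(-3*t)]
  [-6*exp(-2*t) + 6*exp(-3*t), 3*exp(-2*t) - 2*exp(-3*t), 4*exp(-2*t) - 4*exp(-3*t)]
  [0, 0, exp(-2*t)]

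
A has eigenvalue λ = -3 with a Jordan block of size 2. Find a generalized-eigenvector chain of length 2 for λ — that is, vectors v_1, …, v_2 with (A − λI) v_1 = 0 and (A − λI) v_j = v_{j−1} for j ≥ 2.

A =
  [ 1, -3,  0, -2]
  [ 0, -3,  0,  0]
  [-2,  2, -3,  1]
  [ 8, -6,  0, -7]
A Jordan chain for λ = -3 of length 2:
v_1 = (4, 0, -2, 8)ᵀ
v_2 = (1, 0, 0, 0)ᵀ

Let N = A − (-3)·I. We want v_2 with N^2 v_2 = 0 but N^1 v_2 ≠ 0; then v_{j-1} := N · v_j for j = 2, …, 2.

Pick v_2 = (1, 0, 0, 0)ᵀ.
Then v_1 = N · v_2 = (4, 0, -2, 8)ᵀ.

Sanity check: (A − (-3)·I) v_1 = (0, 0, 0, 0)ᵀ = 0. ✓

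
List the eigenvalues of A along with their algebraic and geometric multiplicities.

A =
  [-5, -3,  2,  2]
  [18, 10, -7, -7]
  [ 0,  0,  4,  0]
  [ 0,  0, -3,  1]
λ = 1: alg = 2, geom = 1; λ = 4: alg = 2, geom = 2

Step 1 — factor the characteristic polynomial to read off the algebraic multiplicities:
  χ_A(x) = (x - 4)^2*(x - 1)^2

Step 2 — compute geometric multiplicities via the rank-nullity identity g(λ) = n − rank(A − λI):
  rank(A − (1)·I) = 3, so dim ker(A − (1)·I) = n − 3 = 1
  rank(A − (4)·I) = 2, so dim ker(A − (4)·I) = n − 2 = 2

Summary:
  λ = 1: algebraic multiplicity = 2, geometric multiplicity = 1
  λ = 4: algebraic multiplicity = 2, geometric multiplicity = 2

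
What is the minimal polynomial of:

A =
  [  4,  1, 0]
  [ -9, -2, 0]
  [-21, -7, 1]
x^2 - 2*x + 1

The characteristic polynomial is χ_A(x) = (x - 1)^3, so the eigenvalues are known. The minimal polynomial is
  m_A(x) = Π_λ (x − λ)^{k_λ}
where k_λ is the size of the *largest* Jordan block for λ (equivalently, the smallest k with (A − λI)^k v = 0 for every generalised eigenvector v of λ).

  λ = 1: largest Jordan block has size 2, contributing (x − 1)^2

So m_A(x) = (x - 1)^2 = x^2 - 2*x + 1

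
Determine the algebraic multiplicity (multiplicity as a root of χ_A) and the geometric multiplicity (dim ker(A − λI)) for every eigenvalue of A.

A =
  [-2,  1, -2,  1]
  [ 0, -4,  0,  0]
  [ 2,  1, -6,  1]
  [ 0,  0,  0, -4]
λ = -4: alg = 4, geom = 3

Step 1 — factor the characteristic polynomial to read off the algebraic multiplicities:
  χ_A(x) = (x + 4)^4

Step 2 — compute geometric multiplicities via the rank-nullity identity g(λ) = n − rank(A − λI):
  rank(A − (-4)·I) = 1, so dim ker(A − (-4)·I) = n − 1 = 3

Summary:
  λ = -4: algebraic multiplicity = 4, geometric multiplicity = 3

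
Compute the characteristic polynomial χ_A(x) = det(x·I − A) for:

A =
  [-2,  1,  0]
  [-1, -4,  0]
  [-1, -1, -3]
x^3 + 9*x^2 + 27*x + 27

Expanding det(x·I − A) (e.g. by cofactor expansion or by noting that A is similar to its Jordan form J, which has the same characteristic polynomial as A) gives
  χ_A(x) = x^3 + 9*x^2 + 27*x + 27
which factors as (x + 3)^3. The eigenvalues (with algebraic multiplicities) are λ = -3 with multiplicity 3.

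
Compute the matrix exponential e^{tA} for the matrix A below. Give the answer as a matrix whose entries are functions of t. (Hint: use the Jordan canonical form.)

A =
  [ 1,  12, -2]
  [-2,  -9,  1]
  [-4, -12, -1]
e^{tA} =
  [4*t*exp(-3*t) + exp(-3*t), 12*t*exp(-3*t), -2*t*exp(-3*t)]
  [-2*t*exp(-3*t), -6*t*exp(-3*t) + exp(-3*t), t*exp(-3*t)]
  [-4*t*exp(-3*t), -12*t*exp(-3*t), 2*t*exp(-3*t) + exp(-3*t)]

Strategy: write A = P · J · P⁻¹ where J is a Jordan canonical form, so e^{tA} = P · e^{tJ} · P⁻¹, and e^{tJ} can be computed block-by-block.

A has Jordan form
J =
  [-3,  1,  0]
  [ 0, -3,  0]
  [ 0,  0, -3]
(up to reordering of blocks).

Per-block formulas:
  For a 1×1 block at λ = -3: exp(t · [-3]) = [e^(-3t)].
  For a 2×2 Jordan block J_2(-3): exp(t · J_2(-3)) = e^(-3t)·(I + t·N), where N is the 2×2 nilpotent shift.

After assembling e^{tJ} and conjugating by P, we get:

e^{tA} =
  [4*t*exp(-3*t) + exp(-3*t), 12*t*exp(-3*t), -2*t*exp(-3*t)]
  [-2*t*exp(-3*t), -6*t*exp(-3*t) + exp(-3*t), t*exp(-3*t)]
  [-4*t*exp(-3*t), -12*t*exp(-3*t), 2*t*exp(-3*t) + exp(-3*t)]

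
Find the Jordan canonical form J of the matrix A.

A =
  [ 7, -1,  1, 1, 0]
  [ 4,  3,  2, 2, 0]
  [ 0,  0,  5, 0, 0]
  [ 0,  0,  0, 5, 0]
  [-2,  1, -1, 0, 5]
J_2(5) ⊕ J_2(5) ⊕ J_1(5)

The characteristic polynomial is
  det(x·I − A) = x^5 - 25*x^4 + 250*x^3 - 1250*x^2 + 3125*x - 3125 = (x - 5)^5

Eigenvalues and multiplicities (the geometric multiplicity of λ is n − rank(A − λI), which equals the number of Jordan blocks for λ):
  λ = 5: algebraic multiplicity = 5, geometric multiplicity = 3

Determining the block sizes for each eigenvalue:
  λ = 5: with am = 5 and gm = 3, the partition is not yet determined (e.g. several partitions of 5 into 3 parts exist). Let N = A − (5)·I. Computing rank(N^1) = 2, rank(N^2) = 0; the number of blocks of size ≥ j is rank(N^{j−1}) − rank(N^j), giving [3, 2]. So we have 2 block(s) of size 2, 1 block(s) of size 1 → block sizes [2, 2, 1]

Assembling the blocks gives a Jordan form
J =
  [5, 1, 0, 0, 0]
  [0, 5, 0, 0, 0]
  [0, 0, 5, 1, 0]
  [0, 0, 0, 5, 0]
  [0, 0, 0, 0, 5]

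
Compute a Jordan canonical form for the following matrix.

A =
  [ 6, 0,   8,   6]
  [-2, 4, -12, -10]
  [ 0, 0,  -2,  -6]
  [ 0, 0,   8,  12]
J_1(4) ⊕ J_1(4) ⊕ J_1(6) ⊕ J_1(6)

The characteristic polynomial is
  det(x·I − A) = x^4 - 20*x^3 + 148*x^2 - 480*x + 576 = (x - 6)^2*(x - 4)^2

Eigenvalues and multiplicities (the geometric multiplicity of λ is n − rank(A − λI), which equals the number of Jordan blocks for λ):
  λ = 4: algebraic multiplicity = 2, geometric multiplicity = 2
  λ = 6: algebraic multiplicity = 2, geometric multiplicity = 2

Determining the block sizes for each eigenvalue:
  λ = 4: gm = am = 2, so every block has size 1 → block sizes [1, 1]
  λ = 6: gm = am = 2, so every block has size 1 → block sizes [1, 1]

Assembling the blocks gives a Jordan form
J =
  [4, 0, 0, 0]
  [0, 4, 0, 0]
  [0, 0, 6, 0]
  [0, 0, 0, 6]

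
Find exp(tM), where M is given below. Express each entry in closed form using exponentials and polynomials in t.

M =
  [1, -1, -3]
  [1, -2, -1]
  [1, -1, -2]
e^{tM} =
  [2*t*exp(-t) + exp(-t), t^2*exp(-t) - t*exp(-t), -t^2*exp(-t) - 3*t*exp(-t)]
  [t*exp(-t), t^2*exp(-t)/2 - t*exp(-t) + exp(-t), -t^2*exp(-t)/2 - t*exp(-t)]
  [t*exp(-t), t^2*exp(-t)/2 - t*exp(-t), -t^2*exp(-t)/2 - t*exp(-t) + exp(-t)]

Strategy: write M = P · J · P⁻¹ where J is a Jordan canonical form, so e^{tM} = P · e^{tJ} · P⁻¹, and e^{tJ} can be computed block-by-block.

M has Jordan form
J =
  [-1,  1,  0]
  [ 0, -1,  1]
  [ 0,  0, -1]
(up to reordering of blocks).

Per-block formulas:
  For a 3×3 Jordan block J_3(-1): exp(t · J_3(-1)) = e^(-1t)·(I + t·N + (t^2/2)·N^2), where N is the 3×3 nilpotent shift.

After assembling e^{tJ} and conjugating by P, we get:

e^{tM} =
  [2*t*exp(-t) + exp(-t), t^2*exp(-t) - t*exp(-t), -t^2*exp(-t) - 3*t*exp(-t)]
  [t*exp(-t), t^2*exp(-t)/2 - t*exp(-t) + exp(-t), -t^2*exp(-t)/2 - t*exp(-t)]
  [t*exp(-t), t^2*exp(-t)/2 - t*exp(-t), -t^2*exp(-t)/2 - t*exp(-t) + exp(-t)]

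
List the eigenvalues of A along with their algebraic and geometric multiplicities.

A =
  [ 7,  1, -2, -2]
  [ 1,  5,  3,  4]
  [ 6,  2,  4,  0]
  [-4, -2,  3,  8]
λ = 6: alg = 4, geom = 2

Step 1 — factor the characteristic polynomial to read off the algebraic multiplicities:
  χ_A(x) = (x - 6)^4

Step 2 — compute geometric multiplicities via the rank-nullity identity g(λ) = n − rank(A − λI):
  rank(A − (6)·I) = 2, so dim ker(A − (6)·I) = n − 2 = 2

Summary:
  λ = 6: algebraic multiplicity = 4, geometric multiplicity = 2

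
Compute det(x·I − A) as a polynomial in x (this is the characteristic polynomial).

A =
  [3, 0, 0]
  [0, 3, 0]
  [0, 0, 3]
x^3 - 9*x^2 + 27*x - 27

Expanding det(x·I − A) (e.g. by cofactor expansion or by noting that A is similar to its Jordan form J, which has the same characteristic polynomial as A) gives
  χ_A(x) = x^3 - 9*x^2 + 27*x - 27
which factors as (x - 3)^3. The eigenvalues (with algebraic multiplicities) are λ = 3 with multiplicity 3.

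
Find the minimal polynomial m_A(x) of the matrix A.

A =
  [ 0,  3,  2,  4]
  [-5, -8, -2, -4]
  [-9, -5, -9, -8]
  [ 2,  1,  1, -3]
x^2 + 10*x + 25

The characteristic polynomial is χ_A(x) = (x + 5)^4, so the eigenvalues are known. The minimal polynomial is
  m_A(x) = Π_λ (x − λ)^{k_λ}
where k_λ is the size of the *largest* Jordan block for λ (equivalently, the smallest k with (A − λI)^k v = 0 for every generalised eigenvector v of λ).

  λ = -5: largest Jordan block has size 2, contributing (x + 5)^2

So m_A(x) = (x + 5)^2 = x^2 + 10*x + 25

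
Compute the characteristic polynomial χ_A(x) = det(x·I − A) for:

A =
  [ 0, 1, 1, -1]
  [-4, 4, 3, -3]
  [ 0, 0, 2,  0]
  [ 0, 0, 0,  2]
x^4 - 8*x^3 + 24*x^2 - 32*x + 16

Expanding det(x·I − A) (e.g. by cofactor expansion or by noting that A is similar to its Jordan form J, which has the same characteristic polynomial as A) gives
  χ_A(x) = x^4 - 8*x^3 + 24*x^2 - 32*x + 16
which factors as (x - 2)^4. The eigenvalues (with algebraic multiplicities) are λ = 2 with multiplicity 4.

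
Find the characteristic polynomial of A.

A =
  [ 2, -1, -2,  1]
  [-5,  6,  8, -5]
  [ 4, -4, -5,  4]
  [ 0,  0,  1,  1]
x^4 - 4*x^3 + 6*x^2 - 4*x + 1

Expanding det(x·I − A) (e.g. by cofactor expansion or by noting that A is similar to its Jordan form J, which has the same characteristic polynomial as A) gives
  χ_A(x) = x^4 - 4*x^3 + 6*x^2 - 4*x + 1
which factors as (x - 1)^4. The eigenvalues (with algebraic multiplicities) are λ = 1 with multiplicity 4.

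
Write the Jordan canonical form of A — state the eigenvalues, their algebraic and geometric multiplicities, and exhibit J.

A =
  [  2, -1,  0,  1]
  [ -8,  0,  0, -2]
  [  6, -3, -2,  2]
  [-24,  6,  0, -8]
J_2(-2) ⊕ J_2(-2)

The characteristic polynomial is
  det(x·I − A) = x^4 + 8*x^3 + 24*x^2 + 32*x + 16 = (x + 2)^4

Eigenvalues and multiplicities (the geometric multiplicity of λ is n − rank(A − λI), which equals the number of Jordan blocks for λ):
  λ = -2: algebraic multiplicity = 4, geometric multiplicity = 2

Determining the block sizes for each eigenvalue:
  λ = -2: with am = 4 and gm = 2, the partition is not yet determined (e.g. several partitions of 4 into 2 parts exist). Let N = A − (-2)·I. Computing rank(N^1) = 2, rank(N^2) = 0; the number of blocks of size ≥ j is rank(N^{j−1}) − rank(N^j), giving [2, 2]. So we have 2 block(s) of size 2 → block sizes [2, 2]

Assembling the blocks gives a Jordan form
J =
  [-2,  1,  0,  0]
  [ 0, -2,  0,  0]
  [ 0,  0, -2,  1]
  [ 0,  0,  0, -2]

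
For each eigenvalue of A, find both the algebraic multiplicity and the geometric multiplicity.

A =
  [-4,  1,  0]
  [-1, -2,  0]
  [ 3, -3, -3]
λ = -3: alg = 3, geom = 2

Step 1 — factor the characteristic polynomial to read off the algebraic multiplicities:
  χ_A(x) = (x + 3)^3

Step 2 — compute geometric multiplicities via the rank-nullity identity g(λ) = n − rank(A − λI):
  rank(A − (-3)·I) = 1, so dim ker(A − (-3)·I) = n − 1 = 2

Summary:
  λ = -3: algebraic multiplicity = 3, geometric multiplicity = 2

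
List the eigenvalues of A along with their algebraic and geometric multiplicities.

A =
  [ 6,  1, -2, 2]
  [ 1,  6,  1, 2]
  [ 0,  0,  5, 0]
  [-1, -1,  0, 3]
λ = 5: alg = 4, geom = 2

Step 1 — factor the characteristic polynomial to read off the algebraic multiplicities:
  χ_A(x) = (x - 5)^4

Step 2 — compute geometric multiplicities via the rank-nullity identity g(λ) = n − rank(A − λI):
  rank(A − (5)·I) = 2, so dim ker(A − (5)·I) = n − 2 = 2

Summary:
  λ = 5: algebraic multiplicity = 4, geometric multiplicity = 2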